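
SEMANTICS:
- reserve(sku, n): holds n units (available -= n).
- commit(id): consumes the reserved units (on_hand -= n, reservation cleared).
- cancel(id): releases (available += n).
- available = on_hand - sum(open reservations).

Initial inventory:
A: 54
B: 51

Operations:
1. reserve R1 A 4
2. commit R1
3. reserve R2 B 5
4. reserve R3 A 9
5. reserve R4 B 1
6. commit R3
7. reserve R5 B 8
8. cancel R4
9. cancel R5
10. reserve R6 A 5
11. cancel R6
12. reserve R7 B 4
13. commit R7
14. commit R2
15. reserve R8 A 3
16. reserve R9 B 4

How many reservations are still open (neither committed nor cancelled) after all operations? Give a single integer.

Step 1: reserve R1 A 4 -> on_hand[A=54 B=51] avail[A=50 B=51] open={R1}
Step 2: commit R1 -> on_hand[A=50 B=51] avail[A=50 B=51] open={}
Step 3: reserve R2 B 5 -> on_hand[A=50 B=51] avail[A=50 B=46] open={R2}
Step 4: reserve R3 A 9 -> on_hand[A=50 B=51] avail[A=41 B=46] open={R2,R3}
Step 5: reserve R4 B 1 -> on_hand[A=50 B=51] avail[A=41 B=45] open={R2,R3,R4}
Step 6: commit R3 -> on_hand[A=41 B=51] avail[A=41 B=45] open={R2,R4}
Step 7: reserve R5 B 8 -> on_hand[A=41 B=51] avail[A=41 B=37] open={R2,R4,R5}
Step 8: cancel R4 -> on_hand[A=41 B=51] avail[A=41 B=38] open={R2,R5}
Step 9: cancel R5 -> on_hand[A=41 B=51] avail[A=41 B=46] open={R2}
Step 10: reserve R6 A 5 -> on_hand[A=41 B=51] avail[A=36 B=46] open={R2,R6}
Step 11: cancel R6 -> on_hand[A=41 B=51] avail[A=41 B=46] open={R2}
Step 12: reserve R7 B 4 -> on_hand[A=41 B=51] avail[A=41 B=42] open={R2,R7}
Step 13: commit R7 -> on_hand[A=41 B=47] avail[A=41 B=42] open={R2}
Step 14: commit R2 -> on_hand[A=41 B=42] avail[A=41 B=42] open={}
Step 15: reserve R8 A 3 -> on_hand[A=41 B=42] avail[A=38 B=42] open={R8}
Step 16: reserve R9 B 4 -> on_hand[A=41 B=42] avail[A=38 B=38] open={R8,R9}
Open reservations: ['R8', 'R9'] -> 2

Answer: 2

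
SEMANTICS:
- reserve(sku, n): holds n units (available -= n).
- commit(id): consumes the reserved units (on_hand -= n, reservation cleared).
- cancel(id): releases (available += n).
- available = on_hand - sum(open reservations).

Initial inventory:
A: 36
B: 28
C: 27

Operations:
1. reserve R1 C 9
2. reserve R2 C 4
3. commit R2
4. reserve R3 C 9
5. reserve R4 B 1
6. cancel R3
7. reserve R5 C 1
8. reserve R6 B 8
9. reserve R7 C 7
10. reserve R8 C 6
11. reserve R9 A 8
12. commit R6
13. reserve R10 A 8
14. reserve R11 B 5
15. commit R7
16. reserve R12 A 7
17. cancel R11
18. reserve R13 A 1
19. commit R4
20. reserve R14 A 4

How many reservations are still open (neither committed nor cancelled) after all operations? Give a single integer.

Step 1: reserve R1 C 9 -> on_hand[A=36 B=28 C=27] avail[A=36 B=28 C=18] open={R1}
Step 2: reserve R2 C 4 -> on_hand[A=36 B=28 C=27] avail[A=36 B=28 C=14] open={R1,R2}
Step 3: commit R2 -> on_hand[A=36 B=28 C=23] avail[A=36 B=28 C=14] open={R1}
Step 4: reserve R3 C 9 -> on_hand[A=36 B=28 C=23] avail[A=36 B=28 C=5] open={R1,R3}
Step 5: reserve R4 B 1 -> on_hand[A=36 B=28 C=23] avail[A=36 B=27 C=5] open={R1,R3,R4}
Step 6: cancel R3 -> on_hand[A=36 B=28 C=23] avail[A=36 B=27 C=14] open={R1,R4}
Step 7: reserve R5 C 1 -> on_hand[A=36 B=28 C=23] avail[A=36 B=27 C=13] open={R1,R4,R5}
Step 8: reserve R6 B 8 -> on_hand[A=36 B=28 C=23] avail[A=36 B=19 C=13] open={R1,R4,R5,R6}
Step 9: reserve R7 C 7 -> on_hand[A=36 B=28 C=23] avail[A=36 B=19 C=6] open={R1,R4,R5,R6,R7}
Step 10: reserve R8 C 6 -> on_hand[A=36 B=28 C=23] avail[A=36 B=19 C=0] open={R1,R4,R5,R6,R7,R8}
Step 11: reserve R9 A 8 -> on_hand[A=36 B=28 C=23] avail[A=28 B=19 C=0] open={R1,R4,R5,R6,R7,R8,R9}
Step 12: commit R6 -> on_hand[A=36 B=20 C=23] avail[A=28 B=19 C=0] open={R1,R4,R5,R7,R8,R9}
Step 13: reserve R10 A 8 -> on_hand[A=36 B=20 C=23] avail[A=20 B=19 C=0] open={R1,R10,R4,R5,R7,R8,R9}
Step 14: reserve R11 B 5 -> on_hand[A=36 B=20 C=23] avail[A=20 B=14 C=0] open={R1,R10,R11,R4,R5,R7,R8,R9}
Step 15: commit R7 -> on_hand[A=36 B=20 C=16] avail[A=20 B=14 C=0] open={R1,R10,R11,R4,R5,R8,R9}
Step 16: reserve R12 A 7 -> on_hand[A=36 B=20 C=16] avail[A=13 B=14 C=0] open={R1,R10,R11,R12,R4,R5,R8,R9}
Step 17: cancel R11 -> on_hand[A=36 B=20 C=16] avail[A=13 B=19 C=0] open={R1,R10,R12,R4,R5,R8,R9}
Step 18: reserve R13 A 1 -> on_hand[A=36 B=20 C=16] avail[A=12 B=19 C=0] open={R1,R10,R12,R13,R4,R5,R8,R9}
Step 19: commit R4 -> on_hand[A=36 B=19 C=16] avail[A=12 B=19 C=0] open={R1,R10,R12,R13,R5,R8,R9}
Step 20: reserve R14 A 4 -> on_hand[A=36 B=19 C=16] avail[A=8 B=19 C=0] open={R1,R10,R12,R13,R14,R5,R8,R9}
Open reservations: ['R1', 'R10', 'R12', 'R13', 'R14', 'R5', 'R8', 'R9'] -> 8

Answer: 8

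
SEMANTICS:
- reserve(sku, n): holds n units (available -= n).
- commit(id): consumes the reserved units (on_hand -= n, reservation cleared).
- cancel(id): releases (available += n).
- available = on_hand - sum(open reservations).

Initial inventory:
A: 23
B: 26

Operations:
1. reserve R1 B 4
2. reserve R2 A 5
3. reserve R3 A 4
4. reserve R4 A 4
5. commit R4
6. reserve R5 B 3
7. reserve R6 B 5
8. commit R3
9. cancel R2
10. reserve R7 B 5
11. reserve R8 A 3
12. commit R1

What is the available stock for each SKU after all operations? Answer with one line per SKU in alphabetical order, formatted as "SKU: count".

Step 1: reserve R1 B 4 -> on_hand[A=23 B=26] avail[A=23 B=22] open={R1}
Step 2: reserve R2 A 5 -> on_hand[A=23 B=26] avail[A=18 B=22] open={R1,R2}
Step 3: reserve R3 A 4 -> on_hand[A=23 B=26] avail[A=14 B=22] open={R1,R2,R3}
Step 4: reserve R4 A 4 -> on_hand[A=23 B=26] avail[A=10 B=22] open={R1,R2,R3,R4}
Step 5: commit R4 -> on_hand[A=19 B=26] avail[A=10 B=22] open={R1,R2,R3}
Step 6: reserve R5 B 3 -> on_hand[A=19 B=26] avail[A=10 B=19] open={R1,R2,R3,R5}
Step 7: reserve R6 B 5 -> on_hand[A=19 B=26] avail[A=10 B=14] open={R1,R2,R3,R5,R6}
Step 8: commit R3 -> on_hand[A=15 B=26] avail[A=10 B=14] open={R1,R2,R5,R6}
Step 9: cancel R2 -> on_hand[A=15 B=26] avail[A=15 B=14] open={R1,R5,R6}
Step 10: reserve R7 B 5 -> on_hand[A=15 B=26] avail[A=15 B=9] open={R1,R5,R6,R7}
Step 11: reserve R8 A 3 -> on_hand[A=15 B=26] avail[A=12 B=9] open={R1,R5,R6,R7,R8}
Step 12: commit R1 -> on_hand[A=15 B=22] avail[A=12 B=9] open={R5,R6,R7,R8}

Answer: A: 12
B: 9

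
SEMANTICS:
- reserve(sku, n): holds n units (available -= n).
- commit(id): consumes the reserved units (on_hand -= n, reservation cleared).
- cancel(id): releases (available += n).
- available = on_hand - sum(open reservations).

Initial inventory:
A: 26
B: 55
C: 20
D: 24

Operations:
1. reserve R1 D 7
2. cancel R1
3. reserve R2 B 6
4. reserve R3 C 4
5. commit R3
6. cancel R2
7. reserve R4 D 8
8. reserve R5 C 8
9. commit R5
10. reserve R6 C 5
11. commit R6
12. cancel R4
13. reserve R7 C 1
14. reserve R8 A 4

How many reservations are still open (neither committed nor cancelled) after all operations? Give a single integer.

Answer: 2

Derivation:
Step 1: reserve R1 D 7 -> on_hand[A=26 B=55 C=20 D=24] avail[A=26 B=55 C=20 D=17] open={R1}
Step 2: cancel R1 -> on_hand[A=26 B=55 C=20 D=24] avail[A=26 B=55 C=20 D=24] open={}
Step 3: reserve R2 B 6 -> on_hand[A=26 B=55 C=20 D=24] avail[A=26 B=49 C=20 D=24] open={R2}
Step 4: reserve R3 C 4 -> on_hand[A=26 B=55 C=20 D=24] avail[A=26 B=49 C=16 D=24] open={R2,R3}
Step 5: commit R3 -> on_hand[A=26 B=55 C=16 D=24] avail[A=26 B=49 C=16 D=24] open={R2}
Step 6: cancel R2 -> on_hand[A=26 B=55 C=16 D=24] avail[A=26 B=55 C=16 D=24] open={}
Step 7: reserve R4 D 8 -> on_hand[A=26 B=55 C=16 D=24] avail[A=26 B=55 C=16 D=16] open={R4}
Step 8: reserve R5 C 8 -> on_hand[A=26 B=55 C=16 D=24] avail[A=26 B=55 C=8 D=16] open={R4,R5}
Step 9: commit R5 -> on_hand[A=26 B=55 C=8 D=24] avail[A=26 B=55 C=8 D=16] open={R4}
Step 10: reserve R6 C 5 -> on_hand[A=26 B=55 C=8 D=24] avail[A=26 B=55 C=3 D=16] open={R4,R6}
Step 11: commit R6 -> on_hand[A=26 B=55 C=3 D=24] avail[A=26 B=55 C=3 D=16] open={R4}
Step 12: cancel R4 -> on_hand[A=26 B=55 C=3 D=24] avail[A=26 B=55 C=3 D=24] open={}
Step 13: reserve R7 C 1 -> on_hand[A=26 B=55 C=3 D=24] avail[A=26 B=55 C=2 D=24] open={R7}
Step 14: reserve R8 A 4 -> on_hand[A=26 B=55 C=3 D=24] avail[A=22 B=55 C=2 D=24] open={R7,R8}
Open reservations: ['R7', 'R8'] -> 2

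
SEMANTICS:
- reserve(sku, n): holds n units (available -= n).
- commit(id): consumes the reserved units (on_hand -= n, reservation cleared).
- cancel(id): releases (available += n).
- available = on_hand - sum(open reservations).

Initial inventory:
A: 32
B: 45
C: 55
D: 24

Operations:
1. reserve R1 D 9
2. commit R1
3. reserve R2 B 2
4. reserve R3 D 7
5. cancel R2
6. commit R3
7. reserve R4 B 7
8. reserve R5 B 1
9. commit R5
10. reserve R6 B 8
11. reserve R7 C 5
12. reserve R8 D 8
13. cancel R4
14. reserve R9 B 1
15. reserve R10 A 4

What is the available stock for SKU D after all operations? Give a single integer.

Step 1: reserve R1 D 9 -> on_hand[A=32 B=45 C=55 D=24] avail[A=32 B=45 C=55 D=15] open={R1}
Step 2: commit R1 -> on_hand[A=32 B=45 C=55 D=15] avail[A=32 B=45 C=55 D=15] open={}
Step 3: reserve R2 B 2 -> on_hand[A=32 B=45 C=55 D=15] avail[A=32 B=43 C=55 D=15] open={R2}
Step 4: reserve R3 D 7 -> on_hand[A=32 B=45 C=55 D=15] avail[A=32 B=43 C=55 D=8] open={R2,R3}
Step 5: cancel R2 -> on_hand[A=32 B=45 C=55 D=15] avail[A=32 B=45 C=55 D=8] open={R3}
Step 6: commit R3 -> on_hand[A=32 B=45 C=55 D=8] avail[A=32 B=45 C=55 D=8] open={}
Step 7: reserve R4 B 7 -> on_hand[A=32 B=45 C=55 D=8] avail[A=32 B=38 C=55 D=8] open={R4}
Step 8: reserve R5 B 1 -> on_hand[A=32 B=45 C=55 D=8] avail[A=32 B=37 C=55 D=8] open={R4,R5}
Step 9: commit R5 -> on_hand[A=32 B=44 C=55 D=8] avail[A=32 B=37 C=55 D=8] open={R4}
Step 10: reserve R6 B 8 -> on_hand[A=32 B=44 C=55 D=8] avail[A=32 B=29 C=55 D=8] open={R4,R6}
Step 11: reserve R7 C 5 -> on_hand[A=32 B=44 C=55 D=8] avail[A=32 B=29 C=50 D=8] open={R4,R6,R7}
Step 12: reserve R8 D 8 -> on_hand[A=32 B=44 C=55 D=8] avail[A=32 B=29 C=50 D=0] open={R4,R6,R7,R8}
Step 13: cancel R4 -> on_hand[A=32 B=44 C=55 D=8] avail[A=32 B=36 C=50 D=0] open={R6,R7,R8}
Step 14: reserve R9 B 1 -> on_hand[A=32 B=44 C=55 D=8] avail[A=32 B=35 C=50 D=0] open={R6,R7,R8,R9}
Step 15: reserve R10 A 4 -> on_hand[A=32 B=44 C=55 D=8] avail[A=28 B=35 C=50 D=0] open={R10,R6,R7,R8,R9}
Final available[D] = 0

Answer: 0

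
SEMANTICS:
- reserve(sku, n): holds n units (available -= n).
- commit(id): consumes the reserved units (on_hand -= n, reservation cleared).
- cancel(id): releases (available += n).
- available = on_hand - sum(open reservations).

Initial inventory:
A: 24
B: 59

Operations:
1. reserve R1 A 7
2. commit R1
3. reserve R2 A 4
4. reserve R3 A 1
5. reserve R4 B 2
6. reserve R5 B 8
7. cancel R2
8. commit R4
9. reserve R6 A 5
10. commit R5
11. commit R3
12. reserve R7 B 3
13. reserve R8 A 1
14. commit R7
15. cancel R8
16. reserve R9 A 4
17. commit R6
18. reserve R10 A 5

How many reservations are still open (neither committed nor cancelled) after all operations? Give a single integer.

Answer: 2

Derivation:
Step 1: reserve R1 A 7 -> on_hand[A=24 B=59] avail[A=17 B=59] open={R1}
Step 2: commit R1 -> on_hand[A=17 B=59] avail[A=17 B=59] open={}
Step 3: reserve R2 A 4 -> on_hand[A=17 B=59] avail[A=13 B=59] open={R2}
Step 4: reserve R3 A 1 -> on_hand[A=17 B=59] avail[A=12 B=59] open={R2,R3}
Step 5: reserve R4 B 2 -> on_hand[A=17 B=59] avail[A=12 B=57] open={R2,R3,R4}
Step 6: reserve R5 B 8 -> on_hand[A=17 B=59] avail[A=12 B=49] open={R2,R3,R4,R5}
Step 7: cancel R2 -> on_hand[A=17 B=59] avail[A=16 B=49] open={R3,R4,R5}
Step 8: commit R4 -> on_hand[A=17 B=57] avail[A=16 B=49] open={R3,R5}
Step 9: reserve R6 A 5 -> on_hand[A=17 B=57] avail[A=11 B=49] open={R3,R5,R6}
Step 10: commit R5 -> on_hand[A=17 B=49] avail[A=11 B=49] open={R3,R6}
Step 11: commit R3 -> on_hand[A=16 B=49] avail[A=11 B=49] open={R6}
Step 12: reserve R7 B 3 -> on_hand[A=16 B=49] avail[A=11 B=46] open={R6,R7}
Step 13: reserve R8 A 1 -> on_hand[A=16 B=49] avail[A=10 B=46] open={R6,R7,R8}
Step 14: commit R7 -> on_hand[A=16 B=46] avail[A=10 B=46] open={R6,R8}
Step 15: cancel R8 -> on_hand[A=16 B=46] avail[A=11 B=46] open={R6}
Step 16: reserve R9 A 4 -> on_hand[A=16 B=46] avail[A=7 B=46] open={R6,R9}
Step 17: commit R6 -> on_hand[A=11 B=46] avail[A=7 B=46] open={R9}
Step 18: reserve R10 A 5 -> on_hand[A=11 B=46] avail[A=2 B=46] open={R10,R9}
Open reservations: ['R10', 'R9'] -> 2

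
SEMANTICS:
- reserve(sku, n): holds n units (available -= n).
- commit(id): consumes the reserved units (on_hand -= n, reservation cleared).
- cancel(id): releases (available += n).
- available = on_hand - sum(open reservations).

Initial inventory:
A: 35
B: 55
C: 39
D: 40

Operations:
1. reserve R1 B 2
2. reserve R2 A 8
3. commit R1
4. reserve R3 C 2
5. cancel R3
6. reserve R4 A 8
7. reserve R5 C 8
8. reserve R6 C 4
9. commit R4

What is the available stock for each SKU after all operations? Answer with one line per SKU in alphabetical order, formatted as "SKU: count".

Step 1: reserve R1 B 2 -> on_hand[A=35 B=55 C=39 D=40] avail[A=35 B=53 C=39 D=40] open={R1}
Step 2: reserve R2 A 8 -> on_hand[A=35 B=55 C=39 D=40] avail[A=27 B=53 C=39 D=40] open={R1,R2}
Step 3: commit R1 -> on_hand[A=35 B=53 C=39 D=40] avail[A=27 B=53 C=39 D=40] open={R2}
Step 4: reserve R3 C 2 -> on_hand[A=35 B=53 C=39 D=40] avail[A=27 B=53 C=37 D=40] open={R2,R3}
Step 5: cancel R3 -> on_hand[A=35 B=53 C=39 D=40] avail[A=27 B=53 C=39 D=40] open={R2}
Step 6: reserve R4 A 8 -> on_hand[A=35 B=53 C=39 D=40] avail[A=19 B=53 C=39 D=40] open={R2,R4}
Step 7: reserve R5 C 8 -> on_hand[A=35 B=53 C=39 D=40] avail[A=19 B=53 C=31 D=40] open={R2,R4,R5}
Step 8: reserve R6 C 4 -> on_hand[A=35 B=53 C=39 D=40] avail[A=19 B=53 C=27 D=40] open={R2,R4,R5,R6}
Step 9: commit R4 -> on_hand[A=27 B=53 C=39 D=40] avail[A=19 B=53 C=27 D=40] open={R2,R5,R6}

Answer: A: 19
B: 53
C: 27
D: 40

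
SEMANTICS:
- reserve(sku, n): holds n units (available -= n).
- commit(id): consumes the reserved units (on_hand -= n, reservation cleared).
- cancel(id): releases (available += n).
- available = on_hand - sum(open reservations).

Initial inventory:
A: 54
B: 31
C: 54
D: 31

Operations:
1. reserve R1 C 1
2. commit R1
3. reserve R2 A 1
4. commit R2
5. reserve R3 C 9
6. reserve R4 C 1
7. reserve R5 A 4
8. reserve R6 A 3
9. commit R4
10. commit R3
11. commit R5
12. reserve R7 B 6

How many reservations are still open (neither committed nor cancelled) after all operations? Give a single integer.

Answer: 2

Derivation:
Step 1: reserve R1 C 1 -> on_hand[A=54 B=31 C=54 D=31] avail[A=54 B=31 C=53 D=31] open={R1}
Step 2: commit R1 -> on_hand[A=54 B=31 C=53 D=31] avail[A=54 B=31 C=53 D=31] open={}
Step 3: reserve R2 A 1 -> on_hand[A=54 B=31 C=53 D=31] avail[A=53 B=31 C=53 D=31] open={R2}
Step 4: commit R2 -> on_hand[A=53 B=31 C=53 D=31] avail[A=53 B=31 C=53 D=31] open={}
Step 5: reserve R3 C 9 -> on_hand[A=53 B=31 C=53 D=31] avail[A=53 B=31 C=44 D=31] open={R3}
Step 6: reserve R4 C 1 -> on_hand[A=53 B=31 C=53 D=31] avail[A=53 B=31 C=43 D=31] open={R3,R4}
Step 7: reserve R5 A 4 -> on_hand[A=53 B=31 C=53 D=31] avail[A=49 B=31 C=43 D=31] open={R3,R4,R5}
Step 8: reserve R6 A 3 -> on_hand[A=53 B=31 C=53 D=31] avail[A=46 B=31 C=43 D=31] open={R3,R4,R5,R6}
Step 9: commit R4 -> on_hand[A=53 B=31 C=52 D=31] avail[A=46 B=31 C=43 D=31] open={R3,R5,R6}
Step 10: commit R3 -> on_hand[A=53 B=31 C=43 D=31] avail[A=46 B=31 C=43 D=31] open={R5,R6}
Step 11: commit R5 -> on_hand[A=49 B=31 C=43 D=31] avail[A=46 B=31 C=43 D=31] open={R6}
Step 12: reserve R7 B 6 -> on_hand[A=49 B=31 C=43 D=31] avail[A=46 B=25 C=43 D=31] open={R6,R7}
Open reservations: ['R6', 'R7'] -> 2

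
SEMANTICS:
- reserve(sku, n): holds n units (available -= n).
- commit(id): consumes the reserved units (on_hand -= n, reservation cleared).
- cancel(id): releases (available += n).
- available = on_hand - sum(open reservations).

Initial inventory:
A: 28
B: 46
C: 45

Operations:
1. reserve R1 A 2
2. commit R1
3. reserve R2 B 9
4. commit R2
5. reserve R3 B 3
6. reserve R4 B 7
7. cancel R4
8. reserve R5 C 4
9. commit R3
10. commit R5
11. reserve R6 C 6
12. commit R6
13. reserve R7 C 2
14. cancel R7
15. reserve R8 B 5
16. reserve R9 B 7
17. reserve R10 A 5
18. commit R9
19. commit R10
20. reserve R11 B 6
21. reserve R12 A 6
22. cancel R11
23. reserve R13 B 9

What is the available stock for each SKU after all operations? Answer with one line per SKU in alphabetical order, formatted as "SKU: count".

Step 1: reserve R1 A 2 -> on_hand[A=28 B=46 C=45] avail[A=26 B=46 C=45] open={R1}
Step 2: commit R1 -> on_hand[A=26 B=46 C=45] avail[A=26 B=46 C=45] open={}
Step 3: reserve R2 B 9 -> on_hand[A=26 B=46 C=45] avail[A=26 B=37 C=45] open={R2}
Step 4: commit R2 -> on_hand[A=26 B=37 C=45] avail[A=26 B=37 C=45] open={}
Step 5: reserve R3 B 3 -> on_hand[A=26 B=37 C=45] avail[A=26 B=34 C=45] open={R3}
Step 6: reserve R4 B 7 -> on_hand[A=26 B=37 C=45] avail[A=26 B=27 C=45] open={R3,R4}
Step 7: cancel R4 -> on_hand[A=26 B=37 C=45] avail[A=26 B=34 C=45] open={R3}
Step 8: reserve R5 C 4 -> on_hand[A=26 B=37 C=45] avail[A=26 B=34 C=41] open={R3,R5}
Step 9: commit R3 -> on_hand[A=26 B=34 C=45] avail[A=26 B=34 C=41] open={R5}
Step 10: commit R5 -> on_hand[A=26 B=34 C=41] avail[A=26 B=34 C=41] open={}
Step 11: reserve R6 C 6 -> on_hand[A=26 B=34 C=41] avail[A=26 B=34 C=35] open={R6}
Step 12: commit R6 -> on_hand[A=26 B=34 C=35] avail[A=26 B=34 C=35] open={}
Step 13: reserve R7 C 2 -> on_hand[A=26 B=34 C=35] avail[A=26 B=34 C=33] open={R7}
Step 14: cancel R7 -> on_hand[A=26 B=34 C=35] avail[A=26 B=34 C=35] open={}
Step 15: reserve R8 B 5 -> on_hand[A=26 B=34 C=35] avail[A=26 B=29 C=35] open={R8}
Step 16: reserve R9 B 7 -> on_hand[A=26 B=34 C=35] avail[A=26 B=22 C=35] open={R8,R9}
Step 17: reserve R10 A 5 -> on_hand[A=26 B=34 C=35] avail[A=21 B=22 C=35] open={R10,R8,R9}
Step 18: commit R9 -> on_hand[A=26 B=27 C=35] avail[A=21 B=22 C=35] open={R10,R8}
Step 19: commit R10 -> on_hand[A=21 B=27 C=35] avail[A=21 B=22 C=35] open={R8}
Step 20: reserve R11 B 6 -> on_hand[A=21 B=27 C=35] avail[A=21 B=16 C=35] open={R11,R8}
Step 21: reserve R12 A 6 -> on_hand[A=21 B=27 C=35] avail[A=15 B=16 C=35] open={R11,R12,R8}
Step 22: cancel R11 -> on_hand[A=21 B=27 C=35] avail[A=15 B=22 C=35] open={R12,R8}
Step 23: reserve R13 B 9 -> on_hand[A=21 B=27 C=35] avail[A=15 B=13 C=35] open={R12,R13,R8}

Answer: A: 15
B: 13
C: 35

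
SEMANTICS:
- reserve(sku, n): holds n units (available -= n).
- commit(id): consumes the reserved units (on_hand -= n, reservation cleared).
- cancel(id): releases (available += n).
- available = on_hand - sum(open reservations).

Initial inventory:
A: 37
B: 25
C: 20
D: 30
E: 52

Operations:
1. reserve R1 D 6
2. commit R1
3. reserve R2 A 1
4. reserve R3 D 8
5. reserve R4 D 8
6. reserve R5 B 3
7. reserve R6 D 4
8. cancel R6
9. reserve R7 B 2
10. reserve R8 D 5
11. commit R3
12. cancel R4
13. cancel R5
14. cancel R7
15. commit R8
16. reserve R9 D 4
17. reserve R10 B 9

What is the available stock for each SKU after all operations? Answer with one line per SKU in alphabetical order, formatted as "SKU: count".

Step 1: reserve R1 D 6 -> on_hand[A=37 B=25 C=20 D=30 E=52] avail[A=37 B=25 C=20 D=24 E=52] open={R1}
Step 2: commit R1 -> on_hand[A=37 B=25 C=20 D=24 E=52] avail[A=37 B=25 C=20 D=24 E=52] open={}
Step 3: reserve R2 A 1 -> on_hand[A=37 B=25 C=20 D=24 E=52] avail[A=36 B=25 C=20 D=24 E=52] open={R2}
Step 4: reserve R3 D 8 -> on_hand[A=37 B=25 C=20 D=24 E=52] avail[A=36 B=25 C=20 D=16 E=52] open={R2,R3}
Step 5: reserve R4 D 8 -> on_hand[A=37 B=25 C=20 D=24 E=52] avail[A=36 B=25 C=20 D=8 E=52] open={R2,R3,R4}
Step 6: reserve R5 B 3 -> on_hand[A=37 B=25 C=20 D=24 E=52] avail[A=36 B=22 C=20 D=8 E=52] open={R2,R3,R4,R5}
Step 7: reserve R6 D 4 -> on_hand[A=37 B=25 C=20 D=24 E=52] avail[A=36 B=22 C=20 D=4 E=52] open={R2,R3,R4,R5,R6}
Step 8: cancel R6 -> on_hand[A=37 B=25 C=20 D=24 E=52] avail[A=36 B=22 C=20 D=8 E=52] open={R2,R3,R4,R5}
Step 9: reserve R7 B 2 -> on_hand[A=37 B=25 C=20 D=24 E=52] avail[A=36 B=20 C=20 D=8 E=52] open={R2,R3,R4,R5,R7}
Step 10: reserve R8 D 5 -> on_hand[A=37 B=25 C=20 D=24 E=52] avail[A=36 B=20 C=20 D=3 E=52] open={R2,R3,R4,R5,R7,R8}
Step 11: commit R3 -> on_hand[A=37 B=25 C=20 D=16 E=52] avail[A=36 B=20 C=20 D=3 E=52] open={R2,R4,R5,R7,R8}
Step 12: cancel R4 -> on_hand[A=37 B=25 C=20 D=16 E=52] avail[A=36 B=20 C=20 D=11 E=52] open={R2,R5,R7,R8}
Step 13: cancel R5 -> on_hand[A=37 B=25 C=20 D=16 E=52] avail[A=36 B=23 C=20 D=11 E=52] open={R2,R7,R8}
Step 14: cancel R7 -> on_hand[A=37 B=25 C=20 D=16 E=52] avail[A=36 B=25 C=20 D=11 E=52] open={R2,R8}
Step 15: commit R8 -> on_hand[A=37 B=25 C=20 D=11 E=52] avail[A=36 B=25 C=20 D=11 E=52] open={R2}
Step 16: reserve R9 D 4 -> on_hand[A=37 B=25 C=20 D=11 E=52] avail[A=36 B=25 C=20 D=7 E=52] open={R2,R9}
Step 17: reserve R10 B 9 -> on_hand[A=37 B=25 C=20 D=11 E=52] avail[A=36 B=16 C=20 D=7 E=52] open={R10,R2,R9}

Answer: A: 36
B: 16
C: 20
D: 7
E: 52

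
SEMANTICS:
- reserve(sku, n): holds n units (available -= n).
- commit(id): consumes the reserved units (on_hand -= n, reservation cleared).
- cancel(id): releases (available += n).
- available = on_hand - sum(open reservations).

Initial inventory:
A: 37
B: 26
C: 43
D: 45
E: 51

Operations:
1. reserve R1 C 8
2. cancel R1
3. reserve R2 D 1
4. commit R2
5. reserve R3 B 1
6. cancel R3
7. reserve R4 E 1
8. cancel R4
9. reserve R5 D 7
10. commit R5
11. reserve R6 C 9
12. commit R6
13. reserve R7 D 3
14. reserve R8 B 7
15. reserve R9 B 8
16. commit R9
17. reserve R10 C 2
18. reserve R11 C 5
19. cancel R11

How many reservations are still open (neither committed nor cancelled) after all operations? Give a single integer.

Step 1: reserve R1 C 8 -> on_hand[A=37 B=26 C=43 D=45 E=51] avail[A=37 B=26 C=35 D=45 E=51] open={R1}
Step 2: cancel R1 -> on_hand[A=37 B=26 C=43 D=45 E=51] avail[A=37 B=26 C=43 D=45 E=51] open={}
Step 3: reserve R2 D 1 -> on_hand[A=37 B=26 C=43 D=45 E=51] avail[A=37 B=26 C=43 D=44 E=51] open={R2}
Step 4: commit R2 -> on_hand[A=37 B=26 C=43 D=44 E=51] avail[A=37 B=26 C=43 D=44 E=51] open={}
Step 5: reserve R3 B 1 -> on_hand[A=37 B=26 C=43 D=44 E=51] avail[A=37 B=25 C=43 D=44 E=51] open={R3}
Step 6: cancel R3 -> on_hand[A=37 B=26 C=43 D=44 E=51] avail[A=37 B=26 C=43 D=44 E=51] open={}
Step 7: reserve R4 E 1 -> on_hand[A=37 B=26 C=43 D=44 E=51] avail[A=37 B=26 C=43 D=44 E=50] open={R4}
Step 8: cancel R4 -> on_hand[A=37 B=26 C=43 D=44 E=51] avail[A=37 B=26 C=43 D=44 E=51] open={}
Step 9: reserve R5 D 7 -> on_hand[A=37 B=26 C=43 D=44 E=51] avail[A=37 B=26 C=43 D=37 E=51] open={R5}
Step 10: commit R5 -> on_hand[A=37 B=26 C=43 D=37 E=51] avail[A=37 B=26 C=43 D=37 E=51] open={}
Step 11: reserve R6 C 9 -> on_hand[A=37 B=26 C=43 D=37 E=51] avail[A=37 B=26 C=34 D=37 E=51] open={R6}
Step 12: commit R6 -> on_hand[A=37 B=26 C=34 D=37 E=51] avail[A=37 B=26 C=34 D=37 E=51] open={}
Step 13: reserve R7 D 3 -> on_hand[A=37 B=26 C=34 D=37 E=51] avail[A=37 B=26 C=34 D=34 E=51] open={R7}
Step 14: reserve R8 B 7 -> on_hand[A=37 B=26 C=34 D=37 E=51] avail[A=37 B=19 C=34 D=34 E=51] open={R7,R8}
Step 15: reserve R9 B 8 -> on_hand[A=37 B=26 C=34 D=37 E=51] avail[A=37 B=11 C=34 D=34 E=51] open={R7,R8,R9}
Step 16: commit R9 -> on_hand[A=37 B=18 C=34 D=37 E=51] avail[A=37 B=11 C=34 D=34 E=51] open={R7,R8}
Step 17: reserve R10 C 2 -> on_hand[A=37 B=18 C=34 D=37 E=51] avail[A=37 B=11 C=32 D=34 E=51] open={R10,R7,R8}
Step 18: reserve R11 C 5 -> on_hand[A=37 B=18 C=34 D=37 E=51] avail[A=37 B=11 C=27 D=34 E=51] open={R10,R11,R7,R8}
Step 19: cancel R11 -> on_hand[A=37 B=18 C=34 D=37 E=51] avail[A=37 B=11 C=32 D=34 E=51] open={R10,R7,R8}
Open reservations: ['R10', 'R7', 'R8'] -> 3

Answer: 3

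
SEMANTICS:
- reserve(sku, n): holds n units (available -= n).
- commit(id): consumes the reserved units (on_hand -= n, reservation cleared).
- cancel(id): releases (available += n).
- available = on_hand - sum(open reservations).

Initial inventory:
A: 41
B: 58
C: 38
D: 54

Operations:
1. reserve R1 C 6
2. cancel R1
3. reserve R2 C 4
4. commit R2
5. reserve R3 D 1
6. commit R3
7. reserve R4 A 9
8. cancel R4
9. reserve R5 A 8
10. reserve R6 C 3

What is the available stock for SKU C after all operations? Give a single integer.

Answer: 31

Derivation:
Step 1: reserve R1 C 6 -> on_hand[A=41 B=58 C=38 D=54] avail[A=41 B=58 C=32 D=54] open={R1}
Step 2: cancel R1 -> on_hand[A=41 B=58 C=38 D=54] avail[A=41 B=58 C=38 D=54] open={}
Step 3: reserve R2 C 4 -> on_hand[A=41 B=58 C=38 D=54] avail[A=41 B=58 C=34 D=54] open={R2}
Step 4: commit R2 -> on_hand[A=41 B=58 C=34 D=54] avail[A=41 B=58 C=34 D=54] open={}
Step 5: reserve R3 D 1 -> on_hand[A=41 B=58 C=34 D=54] avail[A=41 B=58 C=34 D=53] open={R3}
Step 6: commit R3 -> on_hand[A=41 B=58 C=34 D=53] avail[A=41 B=58 C=34 D=53] open={}
Step 7: reserve R4 A 9 -> on_hand[A=41 B=58 C=34 D=53] avail[A=32 B=58 C=34 D=53] open={R4}
Step 8: cancel R4 -> on_hand[A=41 B=58 C=34 D=53] avail[A=41 B=58 C=34 D=53] open={}
Step 9: reserve R5 A 8 -> on_hand[A=41 B=58 C=34 D=53] avail[A=33 B=58 C=34 D=53] open={R5}
Step 10: reserve R6 C 3 -> on_hand[A=41 B=58 C=34 D=53] avail[A=33 B=58 C=31 D=53] open={R5,R6}
Final available[C] = 31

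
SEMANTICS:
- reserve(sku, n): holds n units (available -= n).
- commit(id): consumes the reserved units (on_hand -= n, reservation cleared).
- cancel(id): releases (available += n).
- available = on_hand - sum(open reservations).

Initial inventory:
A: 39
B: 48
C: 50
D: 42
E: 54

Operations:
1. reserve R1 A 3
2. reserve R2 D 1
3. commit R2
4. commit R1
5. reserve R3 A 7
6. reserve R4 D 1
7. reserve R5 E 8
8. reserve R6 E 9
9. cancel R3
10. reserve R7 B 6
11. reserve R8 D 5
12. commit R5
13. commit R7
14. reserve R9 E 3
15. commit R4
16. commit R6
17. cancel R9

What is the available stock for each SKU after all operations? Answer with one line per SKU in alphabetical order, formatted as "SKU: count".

Answer: A: 36
B: 42
C: 50
D: 35
E: 37

Derivation:
Step 1: reserve R1 A 3 -> on_hand[A=39 B=48 C=50 D=42 E=54] avail[A=36 B=48 C=50 D=42 E=54] open={R1}
Step 2: reserve R2 D 1 -> on_hand[A=39 B=48 C=50 D=42 E=54] avail[A=36 B=48 C=50 D=41 E=54] open={R1,R2}
Step 3: commit R2 -> on_hand[A=39 B=48 C=50 D=41 E=54] avail[A=36 B=48 C=50 D=41 E=54] open={R1}
Step 4: commit R1 -> on_hand[A=36 B=48 C=50 D=41 E=54] avail[A=36 B=48 C=50 D=41 E=54] open={}
Step 5: reserve R3 A 7 -> on_hand[A=36 B=48 C=50 D=41 E=54] avail[A=29 B=48 C=50 D=41 E=54] open={R3}
Step 6: reserve R4 D 1 -> on_hand[A=36 B=48 C=50 D=41 E=54] avail[A=29 B=48 C=50 D=40 E=54] open={R3,R4}
Step 7: reserve R5 E 8 -> on_hand[A=36 B=48 C=50 D=41 E=54] avail[A=29 B=48 C=50 D=40 E=46] open={R3,R4,R5}
Step 8: reserve R6 E 9 -> on_hand[A=36 B=48 C=50 D=41 E=54] avail[A=29 B=48 C=50 D=40 E=37] open={R3,R4,R5,R6}
Step 9: cancel R3 -> on_hand[A=36 B=48 C=50 D=41 E=54] avail[A=36 B=48 C=50 D=40 E=37] open={R4,R5,R6}
Step 10: reserve R7 B 6 -> on_hand[A=36 B=48 C=50 D=41 E=54] avail[A=36 B=42 C=50 D=40 E=37] open={R4,R5,R6,R7}
Step 11: reserve R8 D 5 -> on_hand[A=36 B=48 C=50 D=41 E=54] avail[A=36 B=42 C=50 D=35 E=37] open={R4,R5,R6,R7,R8}
Step 12: commit R5 -> on_hand[A=36 B=48 C=50 D=41 E=46] avail[A=36 B=42 C=50 D=35 E=37] open={R4,R6,R7,R8}
Step 13: commit R7 -> on_hand[A=36 B=42 C=50 D=41 E=46] avail[A=36 B=42 C=50 D=35 E=37] open={R4,R6,R8}
Step 14: reserve R9 E 3 -> on_hand[A=36 B=42 C=50 D=41 E=46] avail[A=36 B=42 C=50 D=35 E=34] open={R4,R6,R8,R9}
Step 15: commit R4 -> on_hand[A=36 B=42 C=50 D=40 E=46] avail[A=36 B=42 C=50 D=35 E=34] open={R6,R8,R9}
Step 16: commit R6 -> on_hand[A=36 B=42 C=50 D=40 E=37] avail[A=36 B=42 C=50 D=35 E=34] open={R8,R9}
Step 17: cancel R9 -> on_hand[A=36 B=42 C=50 D=40 E=37] avail[A=36 B=42 C=50 D=35 E=37] open={R8}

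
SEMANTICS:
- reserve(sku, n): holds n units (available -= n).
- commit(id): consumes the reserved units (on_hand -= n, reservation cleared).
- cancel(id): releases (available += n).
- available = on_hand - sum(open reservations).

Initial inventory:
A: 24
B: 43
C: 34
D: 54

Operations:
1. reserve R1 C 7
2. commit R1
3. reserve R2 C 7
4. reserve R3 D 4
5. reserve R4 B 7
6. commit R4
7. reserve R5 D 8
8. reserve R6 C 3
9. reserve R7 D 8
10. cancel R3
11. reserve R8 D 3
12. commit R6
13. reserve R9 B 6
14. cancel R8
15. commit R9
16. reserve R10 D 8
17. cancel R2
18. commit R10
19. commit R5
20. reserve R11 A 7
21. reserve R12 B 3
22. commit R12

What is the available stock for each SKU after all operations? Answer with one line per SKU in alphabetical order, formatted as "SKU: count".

Step 1: reserve R1 C 7 -> on_hand[A=24 B=43 C=34 D=54] avail[A=24 B=43 C=27 D=54] open={R1}
Step 2: commit R1 -> on_hand[A=24 B=43 C=27 D=54] avail[A=24 B=43 C=27 D=54] open={}
Step 3: reserve R2 C 7 -> on_hand[A=24 B=43 C=27 D=54] avail[A=24 B=43 C=20 D=54] open={R2}
Step 4: reserve R3 D 4 -> on_hand[A=24 B=43 C=27 D=54] avail[A=24 B=43 C=20 D=50] open={R2,R3}
Step 5: reserve R4 B 7 -> on_hand[A=24 B=43 C=27 D=54] avail[A=24 B=36 C=20 D=50] open={R2,R3,R4}
Step 6: commit R4 -> on_hand[A=24 B=36 C=27 D=54] avail[A=24 B=36 C=20 D=50] open={R2,R3}
Step 7: reserve R5 D 8 -> on_hand[A=24 B=36 C=27 D=54] avail[A=24 B=36 C=20 D=42] open={R2,R3,R5}
Step 8: reserve R6 C 3 -> on_hand[A=24 B=36 C=27 D=54] avail[A=24 B=36 C=17 D=42] open={R2,R3,R5,R6}
Step 9: reserve R7 D 8 -> on_hand[A=24 B=36 C=27 D=54] avail[A=24 B=36 C=17 D=34] open={R2,R3,R5,R6,R7}
Step 10: cancel R3 -> on_hand[A=24 B=36 C=27 D=54] avail[A=24 B=36 C=17 D=38] open={R2,R5,R6,R7}
Step 11: reserve R8 D 3 -> on_hand[A=24 B=36 C=27 D=54] avail[A=24 B=36 C=17 D=35] open={R2,R5,R6,R7,R8}
Step 12: commit R6 -> on_hand[A=24 B=36 C=24 D=54] avail[A=24 B=36 C=17 D=35] open={R2,R5,R7,R8}
Step 13: reserve R9 B 6 -> on_hand[A=24 B=36 C=24 D=54] avail[A=24 B=30 C=17 D=35] open={R2,R5,R7,R8,R9}
Step 14: cancel R8 -> on_hand[A=24 B=36 C=24 D=54] avail[A=24 B=30 C=17 D=38] open={R2,R5,R7,R9}
Step 15: commit R9 -> on_hand[A=24 B=30 C=24 D=54] avail[A=24 B=30 C=17 D=38] open={R2,R5,R7}
Step 16: reserve R10 D 8 -> on_hand[A=24 B=30 C=24 D=54] avail[A=24 B=30 C=17 D=30] open={R10,R2,R5,R7}
Step 17: cancel R2 -> on_hand[A=24 B=30 C=24 D=54] avail[A=24 B=30 C=24 D=30] open={R10,R5,R7}
Step 18: commit R10 -> on_hand[A=24 B=30 C=24 D=46] avail[A=24 B=30 C=24 D=30] open={R5,R7}
Step 19: commit R5 -> on_hand[A=24 B=30 C=24 D=38] avail[A=24 B=30 C=24 D=30] open={R7}
Step 20: reserve R11 A 7 -> on_hand[A=24 B=30 C=24 D=38] avail[A=17 B=30 C=24 D=30] open={R11,R7}
Step 21: reserve R12 B 3 -> on_hand[A=24 B=30 C=24 D=38] avail[A=17 B=27 C=24 D=30] open={R11,R12,R7}
Step 22: commit R12 -> on_hand[A=24 B=27 C=24 D=38] avail[A=17 B=27 C=24 D=30] open={R11,R7}

Answer: A: 17
B: 27
C: 24
D: 30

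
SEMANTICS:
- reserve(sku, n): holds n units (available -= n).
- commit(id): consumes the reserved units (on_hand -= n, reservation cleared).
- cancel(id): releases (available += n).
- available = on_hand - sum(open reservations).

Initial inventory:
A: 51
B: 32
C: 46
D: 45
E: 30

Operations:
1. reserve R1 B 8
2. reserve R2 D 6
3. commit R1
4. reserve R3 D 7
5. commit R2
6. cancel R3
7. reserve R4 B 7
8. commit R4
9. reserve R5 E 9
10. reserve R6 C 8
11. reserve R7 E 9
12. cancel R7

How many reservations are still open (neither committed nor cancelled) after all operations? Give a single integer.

Answer: 2

Derivation:
Step 1: reserve R1 B 8 -> on_hand[A=51 B=32 C=46 D=45 E=30] avail[A=51 B=24 C=46 D=45 E=30] open={R1}
Step 2: reserve R2 D 6 -> on_hand[A=51 B=32 C=46 D=45 E=30] avail[A=51 B=24 C=46 D=39 E=30] open={R1,R2}
Step 3: commit R1 -> on_hand[A=51 B=24 C=46 D=45 E=30] avail[A=51 B=24 C=46 D=39 E=30] open={R2}
Step 4: reserve R3 D 7 -> on_hand[A=51 B=24 C=46 D=45 E=30] avail[A=51 B=24 C=46 D=32 E=30] open={R2,R3}
Step 5: commit R2 -> on_hand[A=51 B=24 C=46 D=39 E=30] avail[A=51 B=24 C=46 D=32 E=30] open={R3}
Step 6: cancel R3 -> on_hand[A=51 B=24 C=46 D=39 E=30] avail[A=51 B=24 C=46 D=39 E=30] open={}
Step 7: reserve R4 B 7 -> on_hand[A=51 B=24 C=46 D=39 E=30] avail[A=51 B=17 C=46 D=39 E=30] open={R4}
Step 8: commit R4 -> on_hand[A=51 B=17 C=46 D=39 E=30] avail[A=51 B=17 C=46 D=39 E=30] open={}
Step 9: reserve R5 E 9 -> on_hand[A=51 B=17 C=46 D=39 E=30] avail[A=51 B=17 C=46 D=39 E=21] open={R5}
Step 10: reserve R6 C 8 -> on_hand[A=51 B=17 C=46 D=39 E=30] avail[A=51 B=17 C=38 D=39 E=21] open={R5,R6}
Step 11: reserve R7 E 9 -> on_hand[A=51 B=17 C=46 D=39 E=30] avail[A=51 B=17 C=38 D=39 E=12] open={R5,R6,R7}
Step 12: cancel R7 -> on_hand[A=51 B=17 C=46 D=39 E=30] avail[A=51 B=17 C=38 D=39 E=21] open={R5,R6}
Open reservations: ['R5', 'R6'] -> 2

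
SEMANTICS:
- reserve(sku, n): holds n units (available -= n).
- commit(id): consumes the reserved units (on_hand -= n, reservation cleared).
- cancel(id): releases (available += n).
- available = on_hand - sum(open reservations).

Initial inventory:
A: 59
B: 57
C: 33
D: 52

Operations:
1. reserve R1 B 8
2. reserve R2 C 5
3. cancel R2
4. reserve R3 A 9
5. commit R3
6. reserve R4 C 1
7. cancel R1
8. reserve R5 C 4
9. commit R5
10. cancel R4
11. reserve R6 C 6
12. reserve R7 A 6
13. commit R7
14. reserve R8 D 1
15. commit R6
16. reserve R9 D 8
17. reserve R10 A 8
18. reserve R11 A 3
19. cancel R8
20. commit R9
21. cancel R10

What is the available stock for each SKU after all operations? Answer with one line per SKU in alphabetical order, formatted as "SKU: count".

Answer: A: 41
B: 57
C: 23
D: 44

Derivation:
Step 1: reserve R1 B 8 -> on_hand[A=59 B=57 C=33 D=52] avail[A=59 B=49 C=33 D=52] open={R1}
Step 2: reserve R2 C 5 -> on_hand[A=59 B=57 C=33 D=52] avail[A=59 B=49 C=28 D=52] open={R1,R2}
Step 3: cancel R2 -> on_hand[A=59 B=57 C=33 D=52] avail[A=59 B=49 C=33 D=52] open={R1}
Step 4: reserve R3 A 9 -> on_hand[A=59 B=57 C=33 D=52] avail[A=50 B=49 C=33 D=52] open={R1,R3}
Step 5: commit R3 -> on_hand[A=50 B=57 C=33 D=52] avail[A=50 B=49 C=33 D=52] open={R1}
Step 6: reserve R4 C 1 -> on_hand[A=50 B=57 C=33 D=52] avail[A=50 B=49 C=32 D=52] open={R1,R4}
Step 7: cancel R1 -> on_hand[A=50 B=57 C=33 D=52] avail[A=50 B=57 C=32 D=52] open={R4}
Step 8: reserve R5 C 4 -> on_hand[A=50 B=57 C=33 D=52] avail[A=50 B=57 C=28 D=52] open={R4,R5}
Step 9: commit R5 -> on_hand[A=50 B=57 C=29 D=52] avail[A=50 B=57 C=28 D=52] open={R4}
Step 10: cancel R4 -> on_hand[A=50 B=57 C=29 D=52] avail[A=50 B=57 C=29 D=52] open={}
Step 11: reserve R6 C 6 -> on_hand[A=50 B=57 C=29 D=52] avail[A=50 B=57 C=23 D=52] open={R6}
Step 12: reserve R7 A 6 -> on_hand[A=50 B=57 C=29 D=52] avail[A=44 B=57 C=23 D=52] open={R6,R7}
Step 13: commit R7 -> on_hand[A=44 B=57 C=29 D=52] avail[A=44 B=57 C=23 D=52] open={R6}
Step 14: reserve R8 D 1 -> on_hand[A=44 B=57 C=29 D=52] avail[A=44 B=57 C=23 D=51] open={R6,R8}
Step 15: commit R6 -> on_hand[A=44 B=57 C=23 D=52] avail[A=44 B=57 C=23 D=51] open={R8}
Step 16: reserve R9 D 8 -> on_hand[A=44 B=57 C=23 D=52] avail[A=44 B=57 C=23 D=43] open={R8,R9}
Step 17: reserve R10 A 8 -> on_hand[A=44 B=57 C=23 D=52] avail[A=36 B=57 C=23 D=43] open={R10,R8,R9}
Step 18: reserve R11 A 3 -> on_hand[A=44 B=57 C=23 D=52] avail[A=33 B=57 C=23 D=43] open={R10,R11,R8,R9}
Step 19: cancel R8 -> on_hand[A=44 B=57 C=23 D=52] avail[A=33 B=57 C=23 D=44] open={R10,R11,R9}
Step 20: commit R9 -> on_hand[A=44 B=57 C=23 D=44] avail[A=33 B=57 C=23 D=44] open={R10,R11}
Step 21: cancel R10 -> on_hand[A=44 B=57 C=23 D=44] avail[A=41 B=57 C=23 D=44] open={R11}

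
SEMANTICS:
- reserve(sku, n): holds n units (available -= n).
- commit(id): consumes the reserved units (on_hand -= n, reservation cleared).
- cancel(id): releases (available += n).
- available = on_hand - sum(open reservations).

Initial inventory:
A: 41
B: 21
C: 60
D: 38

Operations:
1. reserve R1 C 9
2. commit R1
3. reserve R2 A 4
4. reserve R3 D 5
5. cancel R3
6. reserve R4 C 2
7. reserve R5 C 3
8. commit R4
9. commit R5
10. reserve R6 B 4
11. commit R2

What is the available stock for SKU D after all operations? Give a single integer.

Step 1: reserve R1 C 9 -> on_hand[A=41 B=21 C=60 D=38] avail[A=41 B=21 C=51 D=38] open={R1}
Step 2: commit R1 -> on_hand[A=41 B=21 C=51 D=38] avail[A=41 B=21 C=51 D=38] open={}
Step 3: reserve R2 A 4 -> on_hand[A=41 B=21 C=51 D=38] avail[A=37 B=21 C=51 D=38] open={R2}
Step 4: reserve R3 D 5 -> on_hand[A=41 B=21 C=51 D=38] avail[A=37 B=21 C=51 D=33] open={R2,R3}
Step 5: cancel R3 -> on_hand[A=41 B=21 C=51 D=38] avail[A=37 B=21 C=51 D=38] open={R2}
Step 6: reserve R4 C 2 -> on_hand[A=41 B=21 C=51 D=38] avail[A=37 B=21 C=49 D=38] open={R2,R4}
Step 7: reserve R5 C 3 -> on_hand[A=41 B=21 C=51 D=38] avail[A=37 B=21 C=46 D=38] open={R2,R4,R5}
Step 8: commit R4 -> on_hand[A=41 B=21 C=49 D=38] avail[A=37 B=21 C=46 D=38] open={R2,R5}
Step 9: commit R5 -> on_hand[A=41 B=21 C=46 D=38] avail[A=37 B=21 C=46 D=38] open={R2}
Step 10: reserve R6 B 4 -> on_hand[A=41 B=21 C=46 D=38] avail[A=37 B=17 C=46 D=38] open={R2,R6}
Step 11: commit R2 -> on_hand[A=37 B=21 C=46 D=38] avail[A=37 B=17 C=46 D=38] open={R6}
Final available[D] = 38

Answer: 38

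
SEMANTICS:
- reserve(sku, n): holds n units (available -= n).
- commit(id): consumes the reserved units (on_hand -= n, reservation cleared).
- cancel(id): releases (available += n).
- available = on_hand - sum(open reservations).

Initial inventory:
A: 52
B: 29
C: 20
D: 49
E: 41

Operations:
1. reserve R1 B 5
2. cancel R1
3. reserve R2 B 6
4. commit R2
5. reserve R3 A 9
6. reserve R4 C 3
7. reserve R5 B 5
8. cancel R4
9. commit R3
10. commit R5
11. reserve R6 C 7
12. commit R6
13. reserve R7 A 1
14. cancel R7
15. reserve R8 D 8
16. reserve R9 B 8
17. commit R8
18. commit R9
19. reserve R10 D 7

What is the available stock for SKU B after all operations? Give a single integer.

Answer: 10

Derivation:
Step 1: reserve R1 B 5 -> on_hand[A=52 B=29 C=20 D=49 E=41] avail[A=52 B=24 C=20 D=49 E=41] open={R1}
Step 2: cancel R1 -> on_hand[A=52 B=29 C=20 D=49 E=41] avail[A=52 B=29 C=20 D=49 E=41] open={}
Step 3: reserve R2 B 6 -> on_hand[A=52 B=29 C=20 D=49 E=41] avail[A=52 B=23 C=20 D=49 E=41] open={R2}
Step 4: commit R2 -> on_hand[A=52 B=23 C=20 D=49 E=41] avail[A=52 B=23 C=20 D=49 E=41] open={}
Step 5: reserve R3 A 9 -> on_hand[A=52 B=23 C=20 D=49 E=41] avail[A=43 B=23 C=20 D=49 E=41] open={R3}
Step 6: reserve R4 C 3 -> on_hand[A=52 B=23 C=20 D=49 E=41] avail[A=43 B=23 C=17 D=49 E=41] open={R3,R4}
Step 7: reserve R5 B 5 -> on_hand[A=52 B=23 C=20 D=49 E=41] avail[A=43 B=18 C=17 D=49 E=41] open={R3,R4,R5}
Step 8: cancel R4 -> on_hand[A=52 B=23 C=20 D=49 E=41] avail[A=43 B=18 C=20 D=49 E=41] open={R3,R5}
Step 9: commit R3 -> on_hand[A=43 B=23 C=20 D=49 E=41] avail[A=43 B=18 C=20 D=49 E=41] open={R5}
Step 10: commit R5 -> on_hand[A=43 B=18 C=20 D=49 E=41] avail[A=43 B=18 C=20 D=49 E=41] open={}
Step 11: reserve R6 C 7 -> on_hand[A=43 B=18 C=20 D=49 E=41] avail[A=43 B=18 C=13 D=49 E=41] open={R6}
Step 12: commit R6 -> on_hand[A=43 B=18 C=13 D=49 E=41] avail[A=43 B=18 C=13 D=49 E=41] open={}
Step 13: reserve R7 A 1 -> on_hand[A=43 B=18 C=13 D=49 E=41] avail[A=42 B=18 C=13 D=49 E=41] open={R7}
Step 14: cancel R7 -> on_hand[A=43 B=18 C=13 D=49 E=41] avail[A=43 B=18 C=13 D=49 E=41] open={}
Step 15: reserve R8 D 8 -> on_hand[A=43 B=18 C=13 D=49 E=41] avail[A=43 B=18 C=13 D=41 E=41] open={R8}
Step 16: reserve R9 B 8 -> on_hand[A=43 B=18 C=13 D=49 E=41] avail[A=43 B=10 C=13 D=41 E=41] open={R8,R9}
Step 17: commit R8 -> on_hand[A=43 B=18 C=13 D=41 E=41] avail[A=43 B=10 C=13 D=41 E=41] open={R9}
Step 18: commit R9 -> on_hand[A=43 B=10 C=13 D=41 E=41] avail[A=43 B=10 C=13 D=41 E=41] open={}
Step 19: reserve R10 D 7 -> on_hand[A=43 B=10 C=13 D=41 E=41] avail[A=43 B=10 C=13 D=34 E=41] open={R10}
Final available[B] = 10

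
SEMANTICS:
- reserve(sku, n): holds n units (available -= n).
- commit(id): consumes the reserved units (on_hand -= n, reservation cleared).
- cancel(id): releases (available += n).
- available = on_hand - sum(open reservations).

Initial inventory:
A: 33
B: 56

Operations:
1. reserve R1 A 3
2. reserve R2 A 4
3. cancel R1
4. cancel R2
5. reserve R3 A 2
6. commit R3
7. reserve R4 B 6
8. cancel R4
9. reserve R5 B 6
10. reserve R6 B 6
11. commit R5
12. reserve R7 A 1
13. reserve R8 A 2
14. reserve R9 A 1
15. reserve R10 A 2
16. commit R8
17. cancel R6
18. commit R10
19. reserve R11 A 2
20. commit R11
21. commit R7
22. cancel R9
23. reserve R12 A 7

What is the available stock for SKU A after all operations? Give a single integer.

Step 1: reserve R1 A 3 -> on_hand[A=33 B=56] avail[A=30 B=56] open={R1}
Step 2: reserve R2 A 4 -> on_hand[A=33 B=56] avail[A=26 B=56] open={R1,R2}
Step 3: cancel R1 -> on_hand[A=33 B=56] avail[A=29 B=56] open={R2}
Step 4: cancel R2 -> on_hand[A=33 B=56] avail[A=33 B=56] open={}
Step 5: reserve R3 A 2 -> on_hand[A=33 B=56] avail[A=31 B=56] open={R3}
Step 6: commit R3 -> on_hand[A=31 B=56] avail[A=31 B=56] open={}
Step 7: reserve R4 B 6 -> on_hand[A=31 B=56] avail[A=31 B=50] open={R4}
Step 8: cancel R4 -> on_hand[A=31 B=56] avail[A=31 B=56] open={}
Step 9: reserve R5 B 6 -> on_hand[A=31 B=56] avail[A=31 B=50] open={R5}
Step 10: reserve R6 B 6 -> on_hand[A=31 B=56] avail[A=31 B=44] open={R5,R6}
Step 11: commit R5 -> on_hand[A=31 B=50] avail[A=31 B=44] open={R6}
Step 12: reserve R7 A 1 -> on_hand[A=31 B=50] avail[A=30 B=44] open={R6,R7}
Step 13: reserve R8 A 2 -> on_hand[A=31 B=50] avail[A=28 B=44] open={R6,R7,R8}
Step 14: reserve R9 A 1 -> on_hand[A=31 B=50] avail[A=27 B=44] open={R6,R7,R8,R9}
Step 15: reserve R10 A 2 -> on_hand[A=31 B=50] avail[A=25 B=44] open={R10,R6,R7,R8,R9}
Step 16: commit R8 -> on_hand[A=29 B=50] avail[A=25 B=44] open={R10,R6,R7,R9}
Step 17: cancel R6 -> on_hand[A=29 B=50] avail[A=25 B=50] open={R10,R7,R9}
Step 18: commit R10 -> on_hand[A=27 B=50] avail[A=25 B=50] open={R7,R9}
Step 19: reserve R11 A 2 -> on_hand[A=27 B=50] avail[A=23 B=50] open={R11,R7,R9}
Step 20: commit R11 -> on_hand[A=25 B=50] avail[A=23 B=50] open={R7,R9}
Step 21: commit R7 -> on_hand[A=24 B=50] avail[A=23 B=50] open={R9}
Step 22: cancel R9 -> on_hand[A=24 B=50] avail[A=24 B=50] open={}
Step 23: reserve R12 A 7 -> on_hand[A=24 B=50] avail[A=17 B=50] open={R12}
Final available[A] = 17

Answer: 17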